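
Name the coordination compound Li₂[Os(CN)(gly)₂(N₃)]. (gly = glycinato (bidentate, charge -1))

The 2 lithium counter-ions carry a total charge of +2, so each complex ion is 2−.
Ligand charges: 1×cyano (-1 each), 2×glycinato (-1 each), 1×azido (-1 each); total -4. So Os + (-4) = 2−, giving Os = +2.
The complex ion is anionic, so osmium takes the -ate form osmate(II).

lithium azidocyanobis(glycinato)osmate(II)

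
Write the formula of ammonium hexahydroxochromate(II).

Ligands: 6 hydroxo (OH, -1). Ligand charge sum = -6.
Charge balance with ammonium (+1) requires 1 complex ion per 4 ammonium.

(NH4)4[Cr(OH)6]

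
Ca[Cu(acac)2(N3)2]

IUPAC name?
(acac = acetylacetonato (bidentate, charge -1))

The 1 calcium counter-ion carries a total charge of +2, so each complex ion is 2−.
Ligand charges: 2×azido (-1 each), 2×acetylacetonato (-1 each); total -4. So Cu + (-4) = 2−, giving Cu = +2.
Ligands are named alphabetically: acetylacetonato before azido.
The complex ion is anionic, so copper takes the -ate form cuprate(II).

calcium bis(acetylacetonato)diazidocuprate(II)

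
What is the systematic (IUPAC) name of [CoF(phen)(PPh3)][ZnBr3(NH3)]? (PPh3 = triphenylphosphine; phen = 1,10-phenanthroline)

fluoro(1,10-phenanthroline)(triphenylphosphine)cobalt(II) amminetribromozincate(II)

Both ions are complex: the cation is named first with the plain metal name, the anion second with the -ate form; each ion's ligands are alphabetised independently.
Zinc is always +2 in its complexes; the anion's ligand charges sum to -3, so the complex anion is 1−.
A 1:1 salt means the cation carries the equal and opposite charge, 1+.
Cation: ligand charges sum to -1; for the ion to be 1+, Co = +2.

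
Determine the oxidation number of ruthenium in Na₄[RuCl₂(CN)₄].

+2

4 sodium outside the brackets (+1 each) → the complex ion is 4−.
Ligand charges: 4×CN = -4; 2×Cl = -2; sum -6.
Ru + (-6) = 4− ⇒ Ru is +2.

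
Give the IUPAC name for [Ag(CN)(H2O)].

aquacyanosilver(I)

There is no counter-ion, so the complex is neutral overall.
Ligand charges: 1×aqua (neutral), 1×cyano (-1 each); total -1. So Ag + (-1) = 0, giving Ag = +1.
Ligands are named alphabetically: aqua before cyano.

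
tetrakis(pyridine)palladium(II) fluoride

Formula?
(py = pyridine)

Ligands: 4 pyridine (py, neutral). Ligand charge sum = 0.
Charge balance with fluoride (-1) requires 1 complex ion per 2 fluoride.

[Pd(py)4]F2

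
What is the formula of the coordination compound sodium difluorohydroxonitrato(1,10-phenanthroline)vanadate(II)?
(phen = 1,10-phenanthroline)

Ligands: 1 hydroxo (OH, -1), 1 nitrato (NO3, -1), 2 fluoro (F, -1), 1 1,10-phenanthroline (phen, neutral). Ligand charge sum = -4.
Charge balance with sodium (+1) requires 1 complex ion per 2 sodium.

Na2[VF2(NO3)(OH)(phen)]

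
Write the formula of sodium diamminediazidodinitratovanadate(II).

Na2[V(N3)2(NH3)2(NO3)2]

Ligands: 2 azido (N3, -1), 2 nitrato (NO3, -1), 2 ammine (NH3, neutral). Ligand charge sum = -4.
With V in oxidation state +2, the complex ion is [V...]^2−.
Charge balance with sodium (+1) requires 1 complex ion per 2 sodium.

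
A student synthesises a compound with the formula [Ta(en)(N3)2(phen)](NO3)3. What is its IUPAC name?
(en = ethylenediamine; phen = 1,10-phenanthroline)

The 3 nitrate counter-ions carry a total charge of -3, so each complex ion is 3+.
Ligand charges: 1×ethylenediamine (neutral), 1×1,10-phenanthroline (neutral), 2×azido (-1 each); total -2. So Ta + (-2) = 3+, giving Ta = +5.
Ligands are named alphabetically: azido before ethylenediamine before phenanthroline.

diazido(ethylenediamine)(1,10-phenanthroline)tantalum(V) nitrate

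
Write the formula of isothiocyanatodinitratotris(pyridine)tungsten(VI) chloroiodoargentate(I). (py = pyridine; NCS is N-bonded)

Cation [W…]: ligand charges -3, W(VI) ⇒ ion charge 3+.
Anion [Ag…]: ligand charges -2, Ag(I) ⇒ ion charge 1−.

[W(NCS)(NO3)2(py)3][AgClI]3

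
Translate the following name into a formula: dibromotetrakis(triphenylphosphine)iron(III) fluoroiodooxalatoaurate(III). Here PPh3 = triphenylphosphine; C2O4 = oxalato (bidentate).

Cation [Fe…]: ligand charges -2, Fe(III) ⇒ ion charge 1+.
Anion [Au…]: ligand charges -4, Au(III) ⇒ ion charge 1−.
One 1+ cation balances one 1− anion.

[FeBr2(PPh3)4][Au(C2O4)FI]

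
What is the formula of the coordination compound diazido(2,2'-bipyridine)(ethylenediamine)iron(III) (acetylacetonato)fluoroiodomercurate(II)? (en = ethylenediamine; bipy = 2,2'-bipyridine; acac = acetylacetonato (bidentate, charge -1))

[Fe(bipy)(en)(N3)2][Hg(acac)FI]

Cation [Fe…]: ligand charges -2, Fe(III) ⇒ ion charge 1+.
Anion [Hg…]: ligand charges -3, Hg(II) ⇒ ion charge 1−.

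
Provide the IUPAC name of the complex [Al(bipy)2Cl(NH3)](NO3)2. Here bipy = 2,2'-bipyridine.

amminebis(2,2'-bipyridine)chloroaluminium(III) nitrate

The 2 nitrate counter-ions carry a total charge of -2, so each complex ion is 2+.
Ligand charges: 1×ammine (neutral), 1×chloro (-1 each), 2×2,2'-bipyridine (neutral); total -1. So Al + (-1) = 2+, giving Al = +3.
Ligands are named alphabetically: ammine before bipyridine before chloro.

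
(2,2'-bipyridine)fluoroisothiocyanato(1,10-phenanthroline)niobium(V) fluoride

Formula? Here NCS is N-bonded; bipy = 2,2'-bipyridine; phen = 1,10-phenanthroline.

Ligands: 1 isothiocyanato (NCS, -1), 1 2,2'-bipyridine (bipy, neutral), 1 fluoro (F, -1), 1 1,10-phenanthroline (phen, neutral). Ligand charge sum = -2.
With Nb in oxidation state +5, the complex ion is [Nb...]^3+.
Charge balance with fluoride (-1) requires 1 complex ion per 3 fluoride.

[Nb(bipy)F(NCS)(phen)]F3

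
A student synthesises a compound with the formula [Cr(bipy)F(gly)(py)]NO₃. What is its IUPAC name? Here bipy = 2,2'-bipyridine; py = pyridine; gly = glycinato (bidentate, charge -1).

(2,2'-bipyridine)fluoro(glycinato)(pyridine)chromium(III) nitrate

The 1 nitrate counter-ion carries a total charge of -1, so each complex ion is 1+.
Ligand charges: 1×fluoro (-1 each), 1×2,2'-bipyridine (neutral), 1×pyridine (neutral), 1×glycinato (-1 each); total -2. So Cr + (-2) = 1+, giving Cr = +3.
Ligands are named alphabetically: bipyridine before fluoro before glycinato before pyridine.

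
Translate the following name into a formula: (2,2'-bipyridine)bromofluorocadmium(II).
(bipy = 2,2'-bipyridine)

[Cd(bipy)BrF]

Ligands: 1 fluoro (F, -1), 1 2,2'-bipyridine (bipy, neutral), 1 bromo (Br, -1). Ligand charge sum = -2.
With Cd in oxidation state +2, the complex ion is [Cd...].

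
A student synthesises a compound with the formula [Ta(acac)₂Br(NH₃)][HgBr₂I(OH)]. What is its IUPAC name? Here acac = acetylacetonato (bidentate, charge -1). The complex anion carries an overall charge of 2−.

Both ions are complex: the cation is named first with the plain metal name, the anion second with the -ate form; each ion's ligands are alphabetised independently.
The complex anion is given as 2−; its ligand charges sum to -4, so Hg = +2.
A 1:1 salt means the cation carries the equal and opposite charge, 2+.
Cation: ligand charges sum to -3; for the ion to be 2+, Ta = +5.

bis(acetylacetonato)amminebromotantalum(V) dibromohydroxoiodomercurate(II)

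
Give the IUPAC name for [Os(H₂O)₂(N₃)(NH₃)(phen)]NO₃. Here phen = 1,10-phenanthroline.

The 1 nitrate counter-ion carries a total charge of -1, so each complex ion is 1+.
Ligand charges: 1×1,10-phenanthroline (neutral), 1×azido (-1 each), 1×ammine (neutral), 2×aqua (neutral); total -1. So Os + (-1) = 1+, giving Os = +2.
Ligands are named alphabetically: ammine before aqua before azido before phenanthroline.

amminediaquaazido(1,10-phenanthroline)osmium(II) nitrate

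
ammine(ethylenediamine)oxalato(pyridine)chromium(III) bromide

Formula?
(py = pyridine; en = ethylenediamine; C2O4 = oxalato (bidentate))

[Cr(C2O4)(en)(NH3)(py)]Br

Ligands: 1 pyridine (py, neutral), 1 ethylenediamine (en, neutral), 1 oxalato (C2O4, -2), 1 ammine (NH3, neutral). Ligand charge sum = -2.
Charge balance with bromide (-1) requires 1 complex ion per 1 bromide.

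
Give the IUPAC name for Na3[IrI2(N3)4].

sodium tetraazidodiiodoiridate(III)

The 3 sodium counter-ions carry a total charge of +3, so each complex ion is 3−.
Ligand charges: 4×azido (-1 each), 2×iodo (-1 each); total -6. So Ir + (-6) = 3−, giving Ir = +3.
Ligands are named alphabetically: azido before iodo.
The complex ion is anionic, so iridium takes the -ate form iridate(III).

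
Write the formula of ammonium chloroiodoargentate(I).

Ligands: 1 iodo (I, -1), 1 chloro (Cl, -1). Ligand charge sum = -2.
Charge balance with ammonium (+1) requires 1 complex ion per 1 ammonium.

NH4[AgClI]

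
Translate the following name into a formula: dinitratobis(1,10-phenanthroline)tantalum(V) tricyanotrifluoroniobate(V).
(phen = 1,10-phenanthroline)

[Ta(NO3)2(phen)2][Nb(CN)3F3]3

Cation [Ta…]: ligand charges -2, Ta(V) ⇒ ion charge 3+.
Anion [Nb…]: ligand charges -6, Nb(V) ⇒ ion charge 1−.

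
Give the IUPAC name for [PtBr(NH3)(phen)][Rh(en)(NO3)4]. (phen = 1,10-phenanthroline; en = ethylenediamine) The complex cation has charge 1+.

amminebromo(1,10-phenanthroline)platinum(II) (ethylenediamine)tetranitratorhodate(III)

Both ions are complex: the cation is named first with the plain metal name, the anion second with the -ate form; each ion's ligands are alphabetised independently.
The complex cation is given as 1+; its ligand charges sum to -1, so Pt = +2.
A 1:1 salt means the anion carries the equal and opposite charge, 1−.
Anion: ligand charges sum to -4; for the ion to be 1−, Rh = +3.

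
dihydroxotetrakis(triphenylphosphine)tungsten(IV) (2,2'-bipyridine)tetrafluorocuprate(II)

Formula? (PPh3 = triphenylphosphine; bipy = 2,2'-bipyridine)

[W(OH)2(PPh3)4][Cu(bipy)F4]

Cation [W…]: ligand charges -2, W(IV) ⇒ ion charge 2+.
Anion [Cu…]: ligand charges -4, Cu(II) ⇒ ion charge 2−.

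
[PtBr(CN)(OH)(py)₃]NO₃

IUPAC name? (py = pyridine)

The 1 nitrate counter-ion carries a total charge of -1, so each complex ion is 1+.
Ligand charges: 1×hydroxo (-1 each), 1×cyano (-1 each), 3×pyridine (neutral), 1×bromo (-1 each); total -3. So Pt + (-3) = 1+, giving Pt = +4.
Ligands are named alphabetically: bromo before cyano before hydroxo before pyridine.

bromocyanohydroxotris(pyridine)platinum(IV) nitrate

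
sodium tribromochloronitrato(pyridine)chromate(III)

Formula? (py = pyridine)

Na2[CrBr3Cl(NO3)(py)]

Ligands: 1 pyridine (py, neutral), 3 bromo (Br, -1), 1 chloro (Cl, -1), 1 nitrato (NO3, -1). Ligand charge sum = -5.
Charge balance with sodium (+1) requires 1 complex ion per 2 sodium.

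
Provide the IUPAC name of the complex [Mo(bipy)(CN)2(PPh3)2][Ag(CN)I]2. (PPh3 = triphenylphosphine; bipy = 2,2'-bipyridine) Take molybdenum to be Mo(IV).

Mo is given as +4; the cation's ligand charges sum to -2, so the complex cation is 2+.
With 2 anions per cation, each anion must be 2/2 = 1−.
Anion: ligand charges sum to -2; for the ion to be 1−, Ag = +1.

(2,2'-bipyridine)dicyanobis(triphenylphosphine)molybdenum(IV) cyanoiodoargentate(I)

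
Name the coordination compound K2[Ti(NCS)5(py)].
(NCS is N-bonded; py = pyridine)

The 2 potassium counter-ions carry a total charge of +2, so each complex ion is 2−.
Ligand charges: 5×isothiocyanato (-1 each), 1×pyridine (neutral); total -5. So Ti + (-5) = 2−, giving Ti = +3.
Ligands are named alphabetically: isothiocyanato before pyridine.
The complex ion is anionic, so titanium takes the -ate form titanate(III).

potassium pentaisothiocyanato(pyridine)titanate(III)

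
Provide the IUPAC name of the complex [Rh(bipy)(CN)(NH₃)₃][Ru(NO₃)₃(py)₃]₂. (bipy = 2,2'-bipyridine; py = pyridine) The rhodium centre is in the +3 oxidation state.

triammine(2,2'-bipyridine)cyanorhodium(III) trinitratotris(pyridine)ruthenate(II)

Both ions are complex: the cation is named first with the plain metal name, the anion second with the -ate form; each ion's ligands are alphabetised independently.
Rh is given as +3; the cation's ligand charges sum to -1, so the complex cation is 2+.
With 2 anions per cation, each anion must be 2/2 = 1−.
Anion: ligand charges sum to -3; for the ion to be 1−, Ru = +2.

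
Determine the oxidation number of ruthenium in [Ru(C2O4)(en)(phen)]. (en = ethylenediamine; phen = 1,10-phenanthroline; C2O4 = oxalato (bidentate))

No counter-ion: the bracketed complex is neutral.
Ligand charges: 1×en neutral; 1×phen neutral; 1×C2O4 = -2; sum -2.
Ru + (-2) = 0 ⇒ Ru is +2.

+2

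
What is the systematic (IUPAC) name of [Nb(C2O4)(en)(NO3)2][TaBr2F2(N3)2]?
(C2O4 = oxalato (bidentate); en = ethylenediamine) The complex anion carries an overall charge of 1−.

(ethylenediamine)dinitratooxalatoniobium(V) diazidodibromodifluorotantalate(V)

The complex anion is given as 1−; its ligand charges sum to -6, so Ta = +5.
A 1:1 salt means the cation carries the equal and opposite charge, 1+.
Cation: ligand charges sum to -4; for the ion to be 1+, Nb = +5.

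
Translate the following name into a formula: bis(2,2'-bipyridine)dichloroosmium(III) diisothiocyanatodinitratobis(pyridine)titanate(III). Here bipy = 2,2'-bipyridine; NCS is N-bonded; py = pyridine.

Cation [Os…]: ligand charges -2, Os(III) ⇒ ion charge 1+.
Anion [Ti…]: ligand charges -4, Ti(III) ⇒ ion charge 1−.
One 1+ cation balances one 1− anion.

[Os(bipy)2Cl2][Ti(NCS)2(NO3)2(py)2]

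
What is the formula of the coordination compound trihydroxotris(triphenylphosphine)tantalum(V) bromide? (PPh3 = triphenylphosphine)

[Ta(OH)3(PPh3)3]Br2

Ligands: 3 triphenylphosphine (PPh3, neutral), 3 hydroxo (OH, -1). Ligand charge sum = -3.
With Ta in oxidation state +5, the complex ion is [Ta...]^2+.
Charge balance with bromide (-1) requires 1 complex ion per 2 bromide.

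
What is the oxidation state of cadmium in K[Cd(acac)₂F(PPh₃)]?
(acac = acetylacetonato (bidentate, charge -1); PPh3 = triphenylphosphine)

+2

1 potassium outside the brackets (+1 each) → the complex ion is 1−.
Ligand charges: 2×acac = -2; 1×F = -1; 1×PPh3 neutral; sum -3.
Cd + (-3) = 1− ⇒ Cd is +2.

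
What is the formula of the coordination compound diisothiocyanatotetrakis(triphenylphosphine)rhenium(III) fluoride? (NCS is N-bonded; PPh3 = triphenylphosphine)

[Re(NCS)2(PPh3)4]F

Ligands: 2 isothiocyanato (NCS, -1), 4 triphenylphosphine (PPh3, neutral). Ligand charge sum = -2.
With Re in oxidation state +3, the complex ion is [Re...]^1+.
Charge balance with fluoride (-1) requires 1 complex ion per 1 fluoride.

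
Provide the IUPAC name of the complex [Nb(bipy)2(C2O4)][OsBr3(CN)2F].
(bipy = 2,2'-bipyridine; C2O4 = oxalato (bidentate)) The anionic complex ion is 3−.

bis(2,2'-bipyridine)oxalatoniobium(V) tribromodicyanofluoroosmate(III)

Both ions are complex: the cation is named first with the plain metal name, the anion second with the -ate form; each ion's ligands are alphabetised independently.
The complex anion is given as 3−; its ligand charges sum to -6, so Os = +3.
A 1:1 salt means the cation carries the equal and opposite charge, 3+.
Cation: ligand charges sum to -2; for the ion to be 3+, Nb = +5.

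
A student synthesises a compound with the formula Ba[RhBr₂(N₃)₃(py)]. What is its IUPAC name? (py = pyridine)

The 1 barium counter-ion carries a total charge of +2, so each complex ion is 2−.
Ligand charges: 2×bromo (-1 each), 1×pyridine (neutral), 3×azido (-1 each); total -5. So Rh + (-5) = 2−, giving Rh = +3.
Ligands are named alphabetically: azido before bromo before pyridine.
The complex ion is anionic, so rhodium takes the -ate form rhodate(III).

barium triazidodibromo(pyridine)rhodate(III)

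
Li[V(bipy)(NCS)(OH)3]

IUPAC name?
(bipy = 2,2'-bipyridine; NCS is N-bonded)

lithium (2,2'-bipyridine)trihydroxoisothiocyanatovanadate(III)

The 1 lithium counter-ion carries a total charge of +1, so each complex ion is 1−.
Ligand charges: 1×2,2'-bipyridine (neutral), 1×isothiocyanato (-1 each), 3×hydroxo (-1 each); total -4. So V + (-4) = 1−, giving V = +3.
The complex ion is anionic, so vanadium takes the -ate form vanadate(III).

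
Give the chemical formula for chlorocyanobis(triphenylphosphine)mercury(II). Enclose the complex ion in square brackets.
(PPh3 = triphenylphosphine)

[HgCl(CN)(PPh3)2]

Ligands: 1 cyano (CN, -1), 2 triphenylphosphine (PPh3, neutral), 1 chloro (Cl, -1). Ligand charge sum = -2.
With Hg in oxidation state +2, the complex ion is [Hg...].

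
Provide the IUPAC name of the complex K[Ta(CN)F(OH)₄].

The 1 potassium counter-ion carries a total charge of +1, so each complex ion is 1−.
Ligand charges: 4×hydroxo (-1 each), 1×fluoro (-1 each), 1×cyano (-1 each); total -6. So Ta + (-6) = 1−, giving Ta = +5.
The complex ion is anionic, so tantalum takes the -ate form tantalate(V).

potassium cyanofluorotetrahydroxotantalate(V)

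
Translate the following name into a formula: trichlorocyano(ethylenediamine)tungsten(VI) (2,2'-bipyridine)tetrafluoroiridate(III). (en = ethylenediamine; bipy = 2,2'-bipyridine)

Cation [W…]: ligand charges -4, W(VI) ⇒ ion charge 2+.
Anion [Ir…]: ligand charges -4, Ir(III) ⇒ ion charge 1−.
One 2+ cation requires 2 of the 1− anion.

[WCl3(CN)(en)][Ir(bipy)F4]2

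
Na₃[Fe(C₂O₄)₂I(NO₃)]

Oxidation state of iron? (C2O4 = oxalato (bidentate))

+3

3 sodium outside the brackets (+1 each) → the complex ion is 3−.
Ligand charges: 2×C2O4 = -4; 1×NO3 = -1; 1×I = -1; sum -6.
Fe + (-6) = 3− ⇒ Fe is +3.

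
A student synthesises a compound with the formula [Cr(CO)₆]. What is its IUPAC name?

hexacarbonylchromium(0)

There is no counter-ion, so the complex is neutral overall.
Ligand charges: 6×carbonyl (neutral); total 0. So Cr + (0) = 0, giving Cr = 0.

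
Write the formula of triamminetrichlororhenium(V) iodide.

Ligands: 3 chloro (Cl, -1), 3 ammine (NH3, neutral). Ligand charge sum = -3.
With Re in oxidation state +5, the complex ion is [Re...]^2+.
Charge balance with iodide (-1) requires 1 complex ion per 2 iodide.

[ReCl3(NH3)3]I2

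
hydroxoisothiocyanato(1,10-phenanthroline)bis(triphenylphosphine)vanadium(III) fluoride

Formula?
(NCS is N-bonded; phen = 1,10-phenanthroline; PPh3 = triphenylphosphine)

[V(NCS)(OH)(phen)(PPh3)2]F

Ligands: 1 isothiocyanato (NCS, -1), 1 1,10-phenanthroline (phen, neutral), 2 triphenylphosphine (PPh3, neutral), 1 hydroxo (OH, -1). Ligand charge sum = -2.
Charge balance with fluoride (-1) requires 1 complex ion per 1 fluoride.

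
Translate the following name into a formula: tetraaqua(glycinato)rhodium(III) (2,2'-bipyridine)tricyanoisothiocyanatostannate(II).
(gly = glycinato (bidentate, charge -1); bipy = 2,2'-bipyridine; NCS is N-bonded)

Cation [Rh…]: ligand charges -1, Rh(III) ⇒ ion charge 2+.
Anion [Sn…]: ligand charges -4, Sn(II) ⇒ ion charge 2−.
One 2+ cation balances one 2− anion.

[Rh(gly)(H2O)4][Sn(bipy)(CN)3(NCS)]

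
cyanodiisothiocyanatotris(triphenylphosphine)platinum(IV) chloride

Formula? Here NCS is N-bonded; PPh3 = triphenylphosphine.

Ligands: 2 isothiocyanato (NCS, -1), 1 cyano (CN, -1), 3 triphenylphosphine (PPh3, neutral). Ligand charge sum = -3.
With Pt in oxidation state +4, the complex ion is [Pt...]^1+.
Charge balance with chloride (-1) requires 1 complex ion per 1 chloride.

[Pt(CN)(NCS)2(PPh3)3]Cl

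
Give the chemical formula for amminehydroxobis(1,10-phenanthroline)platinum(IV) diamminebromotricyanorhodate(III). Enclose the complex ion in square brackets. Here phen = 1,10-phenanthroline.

[Pt(NH3)(OH)(phen)2][RhBr(CN)3(NH3)2]3

Cation [Pt…]: ligand charges -1, Pt(IV) ⇒ ion charge 3+.
Anion [Rh…]: ligand charges -4, Rh(III) ⇒ ion charge 1−.
One 3+ cation requires 3 of the 1− anion.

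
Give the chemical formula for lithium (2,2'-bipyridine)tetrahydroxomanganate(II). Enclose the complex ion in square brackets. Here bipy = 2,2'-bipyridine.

Li2[Mn(bipy)(OH)4]

Ligands: 1 2,2'-bipyridine (bipy, neutral), 4 hydroxo (OH, -1). Ligand charge sum = -4.
Charge balance with lithium (+1) requires 1 complex ion per 2 lithium.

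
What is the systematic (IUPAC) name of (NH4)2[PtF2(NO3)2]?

ammonium difluorodinitratoplatinate(II)

The 2 ammonium counter-ions carry a total charge of +2, so each complex ion is 2−.
Ligand charges: 2×nitrato (-1 each), 2×fluoro (-1 each); total -4. So Pt + (-4) = 2−, giving Pt = +2.
The complex ion is anionic, so platinum takes the -ate form platinate(II).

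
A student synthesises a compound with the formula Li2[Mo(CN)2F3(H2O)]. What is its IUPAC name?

The 2 lithium counter-ions carry a total charge of +2, so each complex ion is 2−.
Ligand charges: 3×fluoro (-1 each), 1×aqua (neutral), 2×cyano (-1 each); total -5. So Mo + (-5) = 2−, giving Mo = +3.
The complex ion is anionic, so molybdenum takes the -ate form molybdate(III).

lithium aquadicyanotrifluoromolybdate(III)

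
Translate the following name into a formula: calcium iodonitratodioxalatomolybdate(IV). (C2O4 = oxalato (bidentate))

Ligands: 1 nitrato (NO3, -1), 1 iodo (I, -1), 2 oxalato (C2O4, -2). Ligand charge sum = -6.
With Mo in oxidation state +4, the complex ion is [Mo...]^2−.
Charge balance with calcium (+2) requires 1 complex ion per 1 calcium.

Ca[Mo(C2O4)2I(NO3)]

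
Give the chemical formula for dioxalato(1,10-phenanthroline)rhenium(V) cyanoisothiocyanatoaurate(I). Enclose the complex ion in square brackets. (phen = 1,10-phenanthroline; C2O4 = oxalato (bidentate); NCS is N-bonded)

[Re(C2O4)2(phen)][Au(CN)(NCS)]

Cation [Re…]: ligand charges -4, Re(V) ⇒ ion charge 1+.
Anion [Au…]: ligand charges -2, Au(I) ⇒ ion charge 1−.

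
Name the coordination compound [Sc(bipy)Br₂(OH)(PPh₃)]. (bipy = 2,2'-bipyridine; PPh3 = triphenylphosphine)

(2,2'-bipyridine)dibromohydroxo(triphenylphosphine)scandium(III)

There is no counter-ion, so the complex is neutral overall.
Ligand charges: 1×hydroxo (-1 each), 1×2,2'-bipyridine (neutral), 1×triphenylphosphine (neutral), 2×bromo (-1 each); total -3. So Sc + (-3) = 0, giving Sc = +3.
Ligands are named alphabetically: bipyridine before bromo before hydroxo before triphenylphosphine.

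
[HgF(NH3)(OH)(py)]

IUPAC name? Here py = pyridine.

amminefluorohydroxo(pyridine)mercury(II)

There is no counter-ion, so the complex is neutral overall.
Ligand charges: 1×pyridine (neutral), 1×fluoro (-1 each), 1×ammine (neutral), 1×hydroxo (-1 each); total -2. So Hg + (-2) = 0, giving Hg = +2.
Ligands are named alphabetically: ammine before fluoro before hydroxo before pyridine.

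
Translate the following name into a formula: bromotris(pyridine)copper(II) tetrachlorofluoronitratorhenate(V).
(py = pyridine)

Cation [Cu…]: ligand charges -1, Cu(II) ⇒ ion charge 1+.
Anion [Re…]: ligand charges -6, Re(V) ⇒ ion charge 1−.
One 1+ cation balances one 1− anion.

[CuBr(py)3][ReCl4F(NO3)]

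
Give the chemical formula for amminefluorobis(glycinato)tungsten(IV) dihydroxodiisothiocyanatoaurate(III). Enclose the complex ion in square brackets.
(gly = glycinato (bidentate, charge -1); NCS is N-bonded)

[WF(gly)2(NH3)][Au(NCS)2(OH)2]

Cation [W…]: ligand charges -3, W(IV) ⇒ ion charge 1+.
Anion [Au…]: ligand charges -4, Au(III) ⇒ ion charge 1−.
One 1+ cation balances one 1− anion.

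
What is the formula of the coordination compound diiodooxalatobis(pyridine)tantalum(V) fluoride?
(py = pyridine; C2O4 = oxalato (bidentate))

Ligands: 2 pyridine (py, neutral), 2 iodo (I, -1), 1 oxalato (C2O4, -2). Ligand charge sum = -4.
Charge balance with fluoride (-1) requires 1 complex ion per 1 fluoride.

[Ta(C2O4)I2(py)2]F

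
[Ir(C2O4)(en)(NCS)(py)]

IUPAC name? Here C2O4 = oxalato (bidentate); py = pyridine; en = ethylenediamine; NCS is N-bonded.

There is no counter-ion, so the complex is neutral overall.
Ligand charges: 1×oxalato (-2 each), 1×pyridine (neutral), 1×ethylenediamine (neutral), 1×isothiocyanato (-1 each); total -3. So Ir + (-3) = 0, giving Ir = +3.
Ligands are named alphabetically: ethylenediamine before isothiocyanato before oxalato before pyridine.

(ethylenediamine)isothiocyanatooxalato(pyridine)iridium(III)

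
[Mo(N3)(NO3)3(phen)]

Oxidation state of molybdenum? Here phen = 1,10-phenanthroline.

No counter-ion: the bracketed complex is neutral.
Ligand charges: 1×phen neutral; 3×NO3 = -3; 1×N3 = -1; sum -4.
Mo + (-4) = 0 ⇒ Mo is +4.

+4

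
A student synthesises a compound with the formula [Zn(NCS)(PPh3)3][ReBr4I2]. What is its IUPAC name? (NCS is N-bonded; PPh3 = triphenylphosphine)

Both ions are complex: the cation is named first with the plain metal name, the anion second with the -ate form; each ion's ligands are alphabetised independently.
Zinc is always +2 in its complexes; the cation's ligand charges sum to -1, so the complex cation is 1+.
A 1:1 salt means the anion carries the equal and opposite charge, 1−.
Anion: ligand charges sum to -6; for the ion to be 1−, Re = +5.

isothiocyanatotris(triphenylphosphine)zinc(II) tetrabromodiiodorhenate(V)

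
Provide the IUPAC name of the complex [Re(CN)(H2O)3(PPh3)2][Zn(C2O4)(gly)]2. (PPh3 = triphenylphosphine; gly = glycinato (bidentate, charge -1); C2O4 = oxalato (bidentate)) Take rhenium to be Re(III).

Both ions are complex: the cation is named first with the plain metal name, the anion second with the -ate form; each ion's ligands are alphabetised independently.
Re is given as +3; the cation's ligand charges sum to -1, so the complex cation is 2+.
With 2 anions per cation, each anion must be 2/2 = 1−.
Anion: ligand charges sum to -3; for the ion to be 1−, Zn = +2.

triaquacyanobis(triphenylphosphine)rhenium(III) (glycinato)oxalatozincate(II)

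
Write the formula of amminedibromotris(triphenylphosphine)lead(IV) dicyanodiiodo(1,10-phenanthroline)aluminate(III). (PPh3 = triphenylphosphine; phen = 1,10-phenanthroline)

[PbBr2(NH3)(PPh3)3][Al(CN)2I2(phen)]2

Cation [Pb…]: ligand charges -2, Pb(IV) ⇒ ion charge 2+.
Anion [Al…]: ligand charges -4, Al(III) ⇒ ion charge 1−.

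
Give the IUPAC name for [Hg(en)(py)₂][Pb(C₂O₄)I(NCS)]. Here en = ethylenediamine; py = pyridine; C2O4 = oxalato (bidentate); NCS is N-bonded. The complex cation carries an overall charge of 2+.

(ethylenediamine)bis(pyridine)mercury(II) iodoisothiocyanatooxalatoplumbate(II)

The complex cation is given as 2+; its ligand charges sum to 0, so Hg = +2.
A 1:1 salt means the anion carries the equal and opposite charge, 2−.
Anion: ligand charges sum to -4; for the ion to be 2−, Pb = +2.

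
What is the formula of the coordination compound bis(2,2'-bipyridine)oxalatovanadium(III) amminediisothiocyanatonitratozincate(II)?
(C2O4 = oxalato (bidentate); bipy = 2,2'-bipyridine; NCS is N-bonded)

[V(bipy)2(C2O4)][Zn(NCS)2(NH3)(NO3)]

Cation [V…]: ligand charges -2, V(III) ⇒ ion charge 1+.
Anion [Zn…]: ligand charges -3, Zn(II) ⇒ ion charge 1−.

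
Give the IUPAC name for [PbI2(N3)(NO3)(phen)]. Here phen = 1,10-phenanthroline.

There is no counter-ion, so the complex is neutral overall.
Ligand charges: 1×1,10-phenanthroline (neutral), 1×nitrato (-1 each), 1×azido (-1 each), 2×iodo (-1 each); total -4. So Pb + (-4) = 0, giving Pb = +4.
Ligands are named alphabetically: azido before iodo before nitrato before phenanthroline.

azidodiiodonitrato(1,10-phenanthroline)lead(IV)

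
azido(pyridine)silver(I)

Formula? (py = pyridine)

[Ag(N3)(py)]

Ligands: 1 azido (N3, -1), 1 pyridine (py, neutral). Ligand charge sum = -1.
With Ag in oxidation state +1, the complex ion is [Ag...].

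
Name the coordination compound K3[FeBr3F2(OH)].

The 3 potassium counter-ions carry a total charge of +3, so each complex ion is 3−.
Ligand charges: 1×hydroxo (-1 each), 2×fluoro (-1 each), 3×bromo (-1 each); total -6. So Fe + (-6) = 3−, giving Fe = +3.
The complex ion is anionic, so iron takes the -ate form ferrate(III).

potassium tribromodifluorohydroxoferrate(III)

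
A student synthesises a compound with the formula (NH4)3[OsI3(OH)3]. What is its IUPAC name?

The 3 ammonium counter-ions carry a total charge of +3, so each complex ion is 3−.
Ligand charges: 3×iodo (-1 each), 3×hydroxo (-1 each); total -6. So Os + (-6) = 3−, giving Os = +3.
Ligands are named alphabetically: hydroxo before iodo.
The complex ion is anionic, so osmium takes the -ate form osmate(III).

ammonium trihydroxotriiodoosmate(III)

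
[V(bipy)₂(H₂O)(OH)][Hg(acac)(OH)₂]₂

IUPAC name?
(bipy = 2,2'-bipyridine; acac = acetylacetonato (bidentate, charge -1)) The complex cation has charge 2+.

Both ions are complex: the cation is named first with the plain metal name, the anion second with the -ate form; each ion's ligands are alphabetised independently.
The complex cation is given as 2+; its ligand charges sum to -1, so V = +3.
With 2 anions per cation, each anion must be 2/2 = 1−.
Anion: ligand charges sum to -3; for the ion to be 1−, Hg = +2.

aquabis(2,2'-bipyridine)hydroxovanadium(III) (acetylacetonato)dihydroxomercurate(II)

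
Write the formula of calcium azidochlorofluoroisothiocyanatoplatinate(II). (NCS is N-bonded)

Ca[PtClF(N3)(NCS)]

Ligands: 1 azido (N3, -1), 1 isothiocyanato (NCS, -1), 1 chloro (Cl, -1), 1 fluoro (F, -1). Ligand charge sum = -4.
Charge balance with calcium (+2) requires 1 complex ion per 1 calcium.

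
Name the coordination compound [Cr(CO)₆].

hexacarbonylchromium(0)

There is no counter-ion, so the complex is neutral overall.
Ligand charges: 6×carbonyl (neutral); total 0. So Cr + (0) = 0, giving Cr = 0.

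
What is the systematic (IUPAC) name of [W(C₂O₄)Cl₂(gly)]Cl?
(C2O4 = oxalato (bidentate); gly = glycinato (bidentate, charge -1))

The 1 chloride counter-ion carries a total charge of -1, so each complex ion is 1+.
Ligand charges: 1×oxalato (-2 each), 2×chloro (-1 each), 1×glycinato (-1 each); total -5. So W + (-5) = 1+, giving W = +6.
Ligands are named alphabetically: chloro before glycinato before oxalato.

dichloro(glycinato)oxalatotungsten(VI) chloride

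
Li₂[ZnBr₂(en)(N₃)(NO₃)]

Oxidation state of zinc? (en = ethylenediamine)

2 lithium outside the brackets (+1 each) → the complex ion is 2−.
Ligand charges: 2×Br = -2; 1×N3 = -1; 1×NO3 = -1; 1×en neutral; sum -4.
Zn + (-4) = 2− ⇒ Zn is +2.

+2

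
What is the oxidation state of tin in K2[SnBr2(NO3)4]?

+4

2 potassium outside the brackets (+1 each) → the complex ion is 2−.
Ligand charges: 4×NO3 = -4; 2×Br = -2; sum -6.
Sn + (-6) = 2− ⇒ Sn is +4.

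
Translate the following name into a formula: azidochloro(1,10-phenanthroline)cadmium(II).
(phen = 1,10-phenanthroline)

[CdCl(N3)(phen)]

Ligands: 1 chloro (Cl, -1), 1 1,10-phenanthroline (phen, neutral), 1 azido (N3, -1). Ligand charge sum = -2.
With Cd in oxidation state +2, the complex ion is [Cd...].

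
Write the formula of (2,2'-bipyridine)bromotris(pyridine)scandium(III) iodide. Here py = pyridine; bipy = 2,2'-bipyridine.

Ligands: 1 bromo (Br, -1), 3 pyridine (py, neutral), 1 2,2'-bipyridine (bipy, neutral). Ligand charge sum = -1.
Charge balance with iodide (-1) requires 1 complex ion per 2 iodide.

[Sc(bipy)Br(py)3]I2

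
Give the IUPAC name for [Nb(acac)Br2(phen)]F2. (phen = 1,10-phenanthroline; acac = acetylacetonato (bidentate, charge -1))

The 2 fluoride counter-ions carry a total charge of -2, so each complex ion is 2+.
Ligand charges: 1×1,10-phenanthroline (neutral), 1×acetylacetonato (-1 each), 2×bromo (-1 each); total -3. So Nb + (-3) = 2+, giving Nb = +5.
Ligands are named alphabetically: acetylacetonato before bromo before phenanthroline.

(acetylacetonato)dibromo(1,10-phenanthroline)niobium(V) fluoride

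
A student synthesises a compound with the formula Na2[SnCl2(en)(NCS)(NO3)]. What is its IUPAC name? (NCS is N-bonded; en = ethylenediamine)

sodium dichloro(ethylenediamine)isothiocyanatonitratostannate(II)

The 2 sodium counter-ions carry a total charge of +2, so each complex ion is 2−.
Ligand charges: 1×nitrato (-1 each), 1×isothiocyanato (-1 each), 2×chloro (-1 each), 1×ethylenediamine (neutral); total -4. So Sn + (-4) = 2−, giving Sn = +2.
The complex ion is anionic, so tin takes the -ate form stannate(II).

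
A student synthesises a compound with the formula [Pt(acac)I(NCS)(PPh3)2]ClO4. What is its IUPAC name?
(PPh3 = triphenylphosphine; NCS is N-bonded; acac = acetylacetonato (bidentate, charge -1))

The 1 perchlorate counter-ion carries a total charge of -1, so each complex ion is 1+.
Ligand charges: 1×iodo (-1 each), 2×triphenylphosphine (neutral), 1×isothiocyanato (-1 each), 1×acetylacetonato (-1 each); total -3. So Pt + (-3) = 1+, giving Pt = +4.
Ligands are named alphabetically: acetylacetonato before iodo before isothiocyanato before triphenylphosphine.

(acetylacetonato)iodoisothiocyanatobis(triphenylphosphine)platinum(IV) perchlorate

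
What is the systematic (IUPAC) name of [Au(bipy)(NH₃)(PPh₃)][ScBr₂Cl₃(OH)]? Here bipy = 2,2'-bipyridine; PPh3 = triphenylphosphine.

Both ions are complex: the cation is named first with the plain metal name, the anion second with the -ate form; each ion's ligands are alphabetised independently.
Scandium is always +3 in its complexes; the anion's ligand charges sum to -6, so the complex anion is 3−.
A 1:1 salt means the cation carries the equal and opposite charge, 3+.
Cation: ligand charges sum to 0; for the ion to be 3+, Au = +3.

ammine(2,2'-bipyridine)(triphenylphosphine)gold(III) dibromotrichlorohydroxoscandate(III)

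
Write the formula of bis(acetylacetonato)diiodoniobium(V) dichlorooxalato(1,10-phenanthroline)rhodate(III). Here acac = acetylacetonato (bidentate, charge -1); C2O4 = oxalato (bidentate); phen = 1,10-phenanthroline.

Cation [Nb…]: ligand charges -4, Nb(V) ⇒ ion charge 1+.
Anion [Rh…]: ligand charges -4, Rh(III) ⇒ ion charge 1−.

[Nb(acac)2I2][Rh(C2O4)Cl2(phen)]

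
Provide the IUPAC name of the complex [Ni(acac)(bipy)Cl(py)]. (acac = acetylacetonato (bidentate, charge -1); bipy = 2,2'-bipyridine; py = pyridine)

(acetylacetonato)(2,2'-bipyridine)chloro(pyridine)nickel(II)

There is no counter-ion, so the complex is neutral overall.
Ligand charges: 1×acetylacetonato (-1 each), 1×chloro (-1 each), 1×2,2'-bipyridine (neutral), 1×pyridine (neutral); total -2. So Ni + (-2) = 0, giving Ni = +2.
Ligands are named alphabetically: acetylacetonato before bipyridine before chloro before pyridine.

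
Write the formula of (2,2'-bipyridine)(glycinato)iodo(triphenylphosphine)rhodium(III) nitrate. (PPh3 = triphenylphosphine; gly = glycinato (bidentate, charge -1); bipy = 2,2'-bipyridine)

[Rh(bipy)(gly)I(PPh3)]NO3

Ligands: 1 triphenylphosphine (PPh3, neutral), 1 glycinato (gly, -1), 1 iodo (I, -1), 1 2,2'-bipyridine (bipy, neutral). Ligand charge sum = -2.
With Rh in oxidation state +3, the complex ion is [Rh...]^1+.
Charge balance with nitrate (-1) requires 1 complex ion per 1 nitrate.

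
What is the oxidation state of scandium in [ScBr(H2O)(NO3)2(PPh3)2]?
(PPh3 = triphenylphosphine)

+3

No counter-ion: the bracketed complex is neutral.
Ligand charges: 1×H2O neutral; 1×Br = -1; 2×PPh3 neutral; 2×NO3 = -2; sum -3.
Sc + (-3) = 0 ⇒ Sc is +3.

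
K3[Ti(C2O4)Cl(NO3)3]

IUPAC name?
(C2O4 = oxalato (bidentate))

potassium chlorotrinitratooxalatotitanate(III)

The 3 potassium counter-ions carry a total charge of +3, so each complex ion is 3−.
Ligand charges: 1×oxalato (-2 each), 3×nitrato (-1 each), 1×chloro (-1 each); total -6. So Ti + (-6) = 3−, giving Ti = +3.
Ligands are named alphabetically: chloro before nitrato before oxalato.
The complex ion is anionic, so titanium takes the -ate form titanate(III).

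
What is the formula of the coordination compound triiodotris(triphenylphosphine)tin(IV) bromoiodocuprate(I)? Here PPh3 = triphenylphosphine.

[SnI3(PPh3)3][CuBrI]

Cation [Sn…]: ligand charges -3, Sn(IV) ⇒ ion charge 1+.
Anion [Cu…]: ligand charges -2, Cu(I) ⇒ ion charge 1−.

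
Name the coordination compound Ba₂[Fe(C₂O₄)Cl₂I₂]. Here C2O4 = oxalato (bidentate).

The 2 barium counter-ions carry a total charge of +4, so each complex ion is 4−.
Ligand charges: 2×chloro (-1 each), 2×iodo (-1 each), 1×oxalato (-2 each); total -6. So Fe + (-6) = 4−, giving Fe = +2.
The complex ion is anionic, so iron takes the -ate form ferrate(II).

barium dichlorodiiodooxalatoferrate(II)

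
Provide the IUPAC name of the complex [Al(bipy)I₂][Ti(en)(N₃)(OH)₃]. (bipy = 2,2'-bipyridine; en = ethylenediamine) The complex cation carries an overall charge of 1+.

The complex cation is given as 1+; its ligand charges sum to -2, so Al = +3.
A 1:1 salt means the anion carries the equal and opposite charge, 1−.
Anion: ligand charges sum to -4; for the ion to be 1−, Ti = +3.

(2,2'-bipyridine)diiodoaluminium(III) azido(ethylenediamine)trihydroxotitanate(III)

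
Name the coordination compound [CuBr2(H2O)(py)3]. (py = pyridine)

aquadibromotris(pyridine)copper(II)

There is no counter-ion, so the complex is neutral overall.
Ligand charges: 2×bromo (-1 each), 3×pyridine (neutral), 1×aqua (neutral); total -2. So Cu + (-2) = 0, giving Cu = +2.
Ligands are named alphabetically: aqua before bromo before pyridine.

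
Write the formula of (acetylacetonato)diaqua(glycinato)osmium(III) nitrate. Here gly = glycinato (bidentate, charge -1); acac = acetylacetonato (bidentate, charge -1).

[Os(acac)(gly)(H2O)2]NO3

Ligands: 2 aqua (H2O, neutral), 1 glycinato (gly, -1), 1 acetylacetonato (acac, -1). Ligand charge sum = -2.
With Os in oxidation state +3, the complex ion is [Os...]^1+.
Charge balance with nitrate (-1) requires 1 complex ion per 1 nitrate.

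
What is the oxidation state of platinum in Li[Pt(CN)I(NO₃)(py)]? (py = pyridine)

1 lithium outside the brackets (+1 each) → the complex ion is 1−.
Ligand charges: 1×CN = -1; 1×I = -1; 1×py neutral; 1×NO3 = -1; sum -3.
Pt + (-3) = 1− ⇒ Pt is +2.

+2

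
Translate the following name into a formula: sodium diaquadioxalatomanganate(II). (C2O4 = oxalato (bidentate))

Na2[Mn(C2O4)2(H2O)2]

Ligands: 2 oxalato (C2O4, -2), 2 aqua (H2O, neutral). Ligand charge sum = -4.
Charge balance with sodium (+1) requires 1 complex ion per 2 sodium.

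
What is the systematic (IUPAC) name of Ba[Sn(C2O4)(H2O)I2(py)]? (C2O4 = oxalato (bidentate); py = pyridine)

The 1 barium counter-ion carries a total charge of +2, so each complex ion is 2−.
Ligand charges: 1×oxalato (-2 each), 1×pyridine (neutral), 1×aqua (neutral), 2×iodo (-1 each); total -4. So Sn + (-4) = 2−, giving Sn = +2.
The complex ion is anionic, so tin takes the -ate form stannate(II).

barium aquadiiodooxalato(pyridine)stannate(II)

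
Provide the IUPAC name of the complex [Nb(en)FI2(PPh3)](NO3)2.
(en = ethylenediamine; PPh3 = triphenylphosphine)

(ethylenediamine)fluorodiiodo(triphenylphosphine)niobium(V) nitrate

The 2 nitrate counter-ions carry a total charge of -2, so each complex ion is 2+.
Ligand charges: 1×fluoro (-1 each), 2×iodo (-1 each), 1×ethylenediamine (neutral), 1×triphenylphosphine (neutral); total -3. So Nb + (-3) = 2+, giving Nb = +5.
Ligands are named alphabetically: ethylenediamine before fluoro before iodo before triphenylphosphine.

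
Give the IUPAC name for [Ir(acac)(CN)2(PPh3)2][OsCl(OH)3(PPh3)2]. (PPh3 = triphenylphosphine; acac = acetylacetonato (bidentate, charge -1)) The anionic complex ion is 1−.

(acetylacetonato)dicyanobis(triphenylphosphine)iridium(IV) chlorotrihydroxobis(triphenylphosphine)osmate(III)

The complex anion is given as 1−; its ligand charges sum to -4, so Os = +3.
A 1:1 salt means the cation carries the equal and opposite charge, 1+.
Cation: ligand charges sum to -3; for the ion to be 1+, Ir = +4.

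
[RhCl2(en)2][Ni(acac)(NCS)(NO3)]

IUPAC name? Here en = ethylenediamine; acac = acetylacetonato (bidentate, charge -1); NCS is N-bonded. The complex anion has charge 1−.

dichlorobis(ethylenediamine)rhodium(III) (acetylacetonato)isothiocyanatonitratonickelate(II)

The complex anion is given as 1−; its ligand charges sum to -3, so Ni = +2.
A 1:1 salt means the cation carries the equal and opposite charge, 1+.
Cation: ligand charges sum to -2; for the ion to be 1+, Rh = +3.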